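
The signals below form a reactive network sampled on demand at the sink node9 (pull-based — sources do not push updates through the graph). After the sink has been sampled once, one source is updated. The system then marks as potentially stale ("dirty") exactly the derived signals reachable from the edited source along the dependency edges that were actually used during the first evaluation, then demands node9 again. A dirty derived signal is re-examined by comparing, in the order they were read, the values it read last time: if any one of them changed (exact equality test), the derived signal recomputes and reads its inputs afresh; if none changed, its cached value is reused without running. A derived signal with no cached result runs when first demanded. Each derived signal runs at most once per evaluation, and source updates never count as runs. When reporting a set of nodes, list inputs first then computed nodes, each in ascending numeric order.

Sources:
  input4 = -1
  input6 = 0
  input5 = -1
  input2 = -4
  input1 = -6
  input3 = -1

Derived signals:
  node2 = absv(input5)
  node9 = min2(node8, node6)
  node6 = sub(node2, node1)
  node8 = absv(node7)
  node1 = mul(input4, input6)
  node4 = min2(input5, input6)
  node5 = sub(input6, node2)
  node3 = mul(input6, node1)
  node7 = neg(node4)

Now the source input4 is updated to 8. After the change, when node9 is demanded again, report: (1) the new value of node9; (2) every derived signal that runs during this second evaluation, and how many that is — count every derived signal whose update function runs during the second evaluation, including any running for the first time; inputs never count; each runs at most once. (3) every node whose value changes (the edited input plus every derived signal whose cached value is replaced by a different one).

Initial pass — values computed on the first demand:
  node1 = mul(-1, 0) = 0
  node2 = absv(-1) = 1
  node4 = min2(-1, 0) = -1
  node6 = sub(1, 0) = 1
  node7 = neg(-1) = 1
  node8 = absv(1) = 1
  node9 = min2(1, 1) = 1

Second demand — change propagation:
  node1: re-runs because input4 -1->8; new result 0 (unchanged).
  node6: re-examined; everything it read last time is the same (node2 unchanged, node1 unchanged) — cache 1 kept, no run.
  node9: re-examined; everything it read last time is the same (node8 unchanged, node6 unchanged) — cache 1 kept, no run.

The important point: node1 recomputes to an identical value, and the output ends up unchanged.

node9 now evaluates to 1.
Run set: node1 (1 run).
Changed values: input4.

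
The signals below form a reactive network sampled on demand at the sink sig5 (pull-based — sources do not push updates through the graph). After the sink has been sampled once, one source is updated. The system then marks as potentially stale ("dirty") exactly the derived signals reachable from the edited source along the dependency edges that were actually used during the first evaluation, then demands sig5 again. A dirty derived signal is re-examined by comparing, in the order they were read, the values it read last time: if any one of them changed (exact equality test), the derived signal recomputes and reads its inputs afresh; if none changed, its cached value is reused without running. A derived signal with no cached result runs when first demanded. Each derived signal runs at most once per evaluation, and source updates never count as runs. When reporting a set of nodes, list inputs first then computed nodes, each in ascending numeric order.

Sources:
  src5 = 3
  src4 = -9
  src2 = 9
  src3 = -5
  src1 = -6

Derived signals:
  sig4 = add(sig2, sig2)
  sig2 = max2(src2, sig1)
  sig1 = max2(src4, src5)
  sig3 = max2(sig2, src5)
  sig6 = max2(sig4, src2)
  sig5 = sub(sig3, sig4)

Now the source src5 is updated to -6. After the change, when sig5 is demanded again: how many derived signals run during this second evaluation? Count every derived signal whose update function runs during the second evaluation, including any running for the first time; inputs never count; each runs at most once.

Run set: sig1, sig2, sig3 (3 run).
The important point: at sig4 every value read last time is unchanged, so the dirty flag clears without a run.

Initial pass — values computed on the first demand:
  sig1 = max2(-9, 3) = 3
  sig2 = max2(9, 3) = 9
  sig3 = max2(9, 3) = 9
  sig4 = add(9, 9) = 18
  sig5 = sub(9, 18) = -9

Second demand — change propagation:
  sig1: re-runs because src5 3->-6; new result -6.
  sig2: re-runs because sig1 3->-6; new result 9 (unchanged).
  sig3: re-runs because src5 3->-6; new result 9 (unchanged).
  sig4: re-examined; everything it read last time is the same (sig2 unchanged, sig2 unchanged) — cache 18 kept, no run.
  sig5: re-examined; everything it read last time is the same (sig3 unchanged, sig4 unchanged) — cache -9 kept, no run.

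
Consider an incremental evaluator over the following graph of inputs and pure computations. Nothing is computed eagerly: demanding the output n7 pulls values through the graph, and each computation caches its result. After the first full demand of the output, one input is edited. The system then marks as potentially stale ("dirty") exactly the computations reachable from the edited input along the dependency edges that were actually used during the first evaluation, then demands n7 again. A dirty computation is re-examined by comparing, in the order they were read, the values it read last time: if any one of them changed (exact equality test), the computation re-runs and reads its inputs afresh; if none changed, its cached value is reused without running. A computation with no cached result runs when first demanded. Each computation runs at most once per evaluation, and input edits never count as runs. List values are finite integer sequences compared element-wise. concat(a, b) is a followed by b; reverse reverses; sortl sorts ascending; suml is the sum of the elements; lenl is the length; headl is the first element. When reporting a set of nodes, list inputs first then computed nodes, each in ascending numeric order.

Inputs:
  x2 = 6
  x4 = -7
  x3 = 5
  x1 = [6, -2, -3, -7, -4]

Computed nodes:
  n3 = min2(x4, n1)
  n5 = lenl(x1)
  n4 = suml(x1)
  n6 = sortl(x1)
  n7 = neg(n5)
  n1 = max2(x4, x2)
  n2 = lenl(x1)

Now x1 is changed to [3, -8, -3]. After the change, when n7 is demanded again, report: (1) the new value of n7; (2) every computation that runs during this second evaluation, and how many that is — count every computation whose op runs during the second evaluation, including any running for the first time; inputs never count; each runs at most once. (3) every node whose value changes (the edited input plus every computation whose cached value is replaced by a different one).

Initial pass — values computed on the first demand:
  n5 = lenl([6, -2, -3, -7, -4]) = 5
  n7 = neg(5) = -5

Second demand — change propagation:
  n5: re-runs because x1 [6, -2, -3, -7, -4]->[3, -8, -3]; new result 3.
  n7: re-runs because n5 5->3; new result -3.

n7 now evaluates to -3.
Run set: n5, n7 (2 run).
Changed values: x1, n5, n7.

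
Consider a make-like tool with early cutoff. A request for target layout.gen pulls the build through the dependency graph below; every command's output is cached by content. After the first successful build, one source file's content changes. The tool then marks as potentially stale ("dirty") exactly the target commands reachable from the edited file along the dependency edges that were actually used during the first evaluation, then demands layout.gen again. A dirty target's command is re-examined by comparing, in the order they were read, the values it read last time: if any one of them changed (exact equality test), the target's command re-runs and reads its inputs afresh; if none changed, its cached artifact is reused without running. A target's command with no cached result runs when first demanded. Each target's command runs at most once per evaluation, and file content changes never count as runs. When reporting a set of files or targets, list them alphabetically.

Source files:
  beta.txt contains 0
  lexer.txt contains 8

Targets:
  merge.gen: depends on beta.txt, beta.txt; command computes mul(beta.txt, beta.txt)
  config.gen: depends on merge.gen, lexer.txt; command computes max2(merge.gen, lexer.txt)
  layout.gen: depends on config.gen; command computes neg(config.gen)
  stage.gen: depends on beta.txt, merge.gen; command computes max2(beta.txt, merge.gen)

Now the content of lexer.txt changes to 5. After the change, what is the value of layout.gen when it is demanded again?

Demanding layout.gen again yields -5.

First demand of the output computes:
  merge.gen = mul(0, 0) = 0
  config.gen = max2(0, 8) = 8
  layout.gen = neg(8) = -8

After the edit, cleaning proceeds:
  config.gen: a read changed (lexer.txt 8->5) — executes, giving 5.
  layout.gen: a read changed (config.gen 8->5) — executes, giving -5.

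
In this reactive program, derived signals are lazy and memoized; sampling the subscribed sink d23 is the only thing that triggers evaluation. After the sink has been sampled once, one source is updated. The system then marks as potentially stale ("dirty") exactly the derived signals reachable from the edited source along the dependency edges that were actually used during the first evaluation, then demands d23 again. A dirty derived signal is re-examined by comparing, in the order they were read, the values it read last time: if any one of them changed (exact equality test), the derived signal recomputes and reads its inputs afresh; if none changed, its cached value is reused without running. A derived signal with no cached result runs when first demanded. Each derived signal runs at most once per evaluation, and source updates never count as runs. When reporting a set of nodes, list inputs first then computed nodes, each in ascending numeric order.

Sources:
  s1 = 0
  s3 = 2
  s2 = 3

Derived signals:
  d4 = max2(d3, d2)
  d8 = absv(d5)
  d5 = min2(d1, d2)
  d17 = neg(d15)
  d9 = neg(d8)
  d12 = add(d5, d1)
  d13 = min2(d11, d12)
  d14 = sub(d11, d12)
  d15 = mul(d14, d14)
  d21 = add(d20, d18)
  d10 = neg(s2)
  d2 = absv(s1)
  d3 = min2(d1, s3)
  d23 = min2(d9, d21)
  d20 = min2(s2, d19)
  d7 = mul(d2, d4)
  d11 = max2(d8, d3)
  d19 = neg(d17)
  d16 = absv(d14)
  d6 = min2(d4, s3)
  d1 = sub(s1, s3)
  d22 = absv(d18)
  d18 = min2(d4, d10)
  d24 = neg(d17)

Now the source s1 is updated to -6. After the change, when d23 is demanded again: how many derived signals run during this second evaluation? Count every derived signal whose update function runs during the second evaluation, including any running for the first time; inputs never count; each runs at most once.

16 derived signals run: d1, d2, d3, d4, d5, d8, d9, d11, d12, d14, d15, d17, d18, d19, d20, d23.
Note where the cutoff bites: d21 is checked, finds nothing changed, and keeps its cache.

First demand of the output computes:
  d1 = sub(0, 2) = -2
  d2 = absv(0) = 0
  d3 = min2(-2, 2) = -2
  d4 = max2(-2, 0) = 0
  d5 = min2(-2, 0) = -2
  d8 = absv(-2) = 2
  d9 = neg(2) = -2
  d10 = neg(3) = -3
  d11 = max2(2, -2) = 2
  d12 = add(-2, -2) = -4
  d14 = sub(2, -4) = 6
  d15 = mul(6, 6) = 36
  d17 = neg(36) = -36
  d18 = min2(0, -3) = -3
  d19 = neg(-36) = 36
  d20 = min2(3, 36) = 3
  d21 = add(3, -3) = 0
  d23 = min2(-2, 0) = -2

After the edit, cleaning proceeds:
  d1: a read changed (s1 0->-6) — executes, giving -8.
  d2: a read changed (s1 0->-6) — executes, giving 6.
  d3: a read changed (d1 -2->-8) — executes, giving -8.
  d4: a read changed (d3 -2->-8; d2 0->6) — executes, giving 6.
  d5: a read changed (d1 -2->-8; d2 0->6) — executes, giving -8.
  d8: a read changed (d5 -2->-8) — executes, giving 8.
  d9: a read changed (d8 2->8) — executes, giving -8.
  d11: a read changed (d8 2->8; d3 -2->-8) — executes, giving 8.
  d12: a read changed (d5 -2->-8; d1 -2->-8) — executes, giving -16.
  d14: a read changed (d11 2->8; d12 -4->-16) — executes, giving 24.
  d15: a read changed (d14 6->24; d14 6->24) — executes, giving 576.
  d17: a read changed (d15 36->576) — executes, giving -576.
  d18: a read changed (d4 0->6) — executes, giving -3 — identical to its old value.
  d19: a read changed (d17 -36->-576) — executes, giving 576.
  d20: a read changed (d19 36->576) — executes, giving 3 — identical to its old value.
  d21: dirty, but its reads are unchanged (d20 unchanged, d18 unchanged); cached 0 stands.
  d23: a read changed (d9 -2->-8) — executes, giving -8.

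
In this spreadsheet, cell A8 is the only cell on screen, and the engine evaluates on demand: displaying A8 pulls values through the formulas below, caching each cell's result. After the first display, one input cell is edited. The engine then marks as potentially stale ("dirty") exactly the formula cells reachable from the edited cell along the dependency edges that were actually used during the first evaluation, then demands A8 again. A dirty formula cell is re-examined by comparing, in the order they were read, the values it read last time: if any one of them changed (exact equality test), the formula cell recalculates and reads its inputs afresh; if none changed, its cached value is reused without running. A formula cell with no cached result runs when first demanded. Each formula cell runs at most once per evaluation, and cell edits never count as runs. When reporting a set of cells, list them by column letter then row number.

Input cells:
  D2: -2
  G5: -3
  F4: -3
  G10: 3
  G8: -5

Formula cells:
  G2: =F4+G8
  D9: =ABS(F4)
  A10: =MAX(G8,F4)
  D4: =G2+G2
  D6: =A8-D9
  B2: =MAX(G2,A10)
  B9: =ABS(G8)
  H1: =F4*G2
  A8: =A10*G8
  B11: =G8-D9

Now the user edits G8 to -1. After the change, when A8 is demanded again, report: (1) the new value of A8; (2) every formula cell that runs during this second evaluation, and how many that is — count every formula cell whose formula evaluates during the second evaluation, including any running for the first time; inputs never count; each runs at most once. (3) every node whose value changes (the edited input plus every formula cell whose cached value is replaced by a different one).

Initial pass — values computed on the first demand:
  A10 = MAX(-5, -3) = -3
  A8 = -3 * -5 = 15

Second demand — change propagation:
  A10: re-runs because G8 -5->-1; new result -1.
  A8: re-runs because A10 -3->-1; G8 -5->-1; new result 1.

A8 now evaluates to 1.
Run set: A8, A10 (2 run).
Changed values: A8, A10, G8.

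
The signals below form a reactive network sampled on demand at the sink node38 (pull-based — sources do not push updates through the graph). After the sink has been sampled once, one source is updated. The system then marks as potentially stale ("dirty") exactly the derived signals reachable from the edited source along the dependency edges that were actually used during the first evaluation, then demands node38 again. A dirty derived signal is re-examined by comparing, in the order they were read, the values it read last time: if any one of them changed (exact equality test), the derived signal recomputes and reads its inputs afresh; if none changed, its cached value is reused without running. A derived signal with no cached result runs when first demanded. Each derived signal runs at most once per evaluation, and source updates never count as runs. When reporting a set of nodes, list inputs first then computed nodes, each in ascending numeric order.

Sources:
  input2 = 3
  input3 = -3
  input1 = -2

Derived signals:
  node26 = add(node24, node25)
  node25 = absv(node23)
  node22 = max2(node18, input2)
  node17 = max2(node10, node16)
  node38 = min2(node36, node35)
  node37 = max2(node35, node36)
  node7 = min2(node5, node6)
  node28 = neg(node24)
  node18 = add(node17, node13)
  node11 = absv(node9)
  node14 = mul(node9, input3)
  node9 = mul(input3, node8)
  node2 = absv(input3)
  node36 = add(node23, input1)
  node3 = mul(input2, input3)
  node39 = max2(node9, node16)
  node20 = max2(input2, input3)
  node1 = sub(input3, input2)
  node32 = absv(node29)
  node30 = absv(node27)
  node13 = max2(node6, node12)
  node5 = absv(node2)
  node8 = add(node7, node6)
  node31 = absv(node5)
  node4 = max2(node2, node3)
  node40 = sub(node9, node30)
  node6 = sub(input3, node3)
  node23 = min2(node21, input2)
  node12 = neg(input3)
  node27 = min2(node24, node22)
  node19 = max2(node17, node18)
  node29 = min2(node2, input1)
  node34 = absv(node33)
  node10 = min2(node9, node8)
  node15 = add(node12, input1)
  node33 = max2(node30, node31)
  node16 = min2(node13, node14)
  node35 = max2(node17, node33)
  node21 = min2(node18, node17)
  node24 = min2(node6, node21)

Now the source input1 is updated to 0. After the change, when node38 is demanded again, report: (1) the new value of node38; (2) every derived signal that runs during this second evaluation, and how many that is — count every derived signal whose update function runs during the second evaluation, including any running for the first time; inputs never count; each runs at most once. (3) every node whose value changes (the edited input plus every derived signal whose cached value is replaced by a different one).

node38 now evaluates to 3.
Run set: node36, node38 (2 run).
Changed values: input1, node36, node38.

Initial pass — values computed on the first demand:
  node2 = absv(-3) = 3
  node3 = mul(3, -3) = -9
  node5 = absv(3) = 3
  node6 = sub(-3, -9) = 6
  node7 = min2(3, 6) = 3
  node8 = add(3, 6) = 9
  node9 = mul(-3, 9) = -27
  node10 = min2(-27, 9) = -27
  node12 = neg(-3) = 3
  node13 = max2(6, 3) = 6
  node14 = mul(-27, -3) = 81
  node16 = min2(6, 81) = 6
  node17 = max2(-27, 6) = 6
  node18 = add(6, 6) = 12
  node21 = min2(12, 6) = 6
  node22 = max2(12, 3) = 12
  node23 = min2(6, 3) = 3
  node24 = min2(6, 6) = 6
  node27 = min2(6, 12) = 6
  node30 = absv(6) = 6
  node31 = absv(3) = 3
  node33 = max2(6, 3) = 6
  node35 = max2(6, 6) = 6
  node36 = add(3, -2) = 1
  node38 = min2(1, 6) = 1

Second demand — change propagation:
  node36: re-runs because input1 -2->0; new result 3.
  node38: re-runs because node36 1->3; new result 3.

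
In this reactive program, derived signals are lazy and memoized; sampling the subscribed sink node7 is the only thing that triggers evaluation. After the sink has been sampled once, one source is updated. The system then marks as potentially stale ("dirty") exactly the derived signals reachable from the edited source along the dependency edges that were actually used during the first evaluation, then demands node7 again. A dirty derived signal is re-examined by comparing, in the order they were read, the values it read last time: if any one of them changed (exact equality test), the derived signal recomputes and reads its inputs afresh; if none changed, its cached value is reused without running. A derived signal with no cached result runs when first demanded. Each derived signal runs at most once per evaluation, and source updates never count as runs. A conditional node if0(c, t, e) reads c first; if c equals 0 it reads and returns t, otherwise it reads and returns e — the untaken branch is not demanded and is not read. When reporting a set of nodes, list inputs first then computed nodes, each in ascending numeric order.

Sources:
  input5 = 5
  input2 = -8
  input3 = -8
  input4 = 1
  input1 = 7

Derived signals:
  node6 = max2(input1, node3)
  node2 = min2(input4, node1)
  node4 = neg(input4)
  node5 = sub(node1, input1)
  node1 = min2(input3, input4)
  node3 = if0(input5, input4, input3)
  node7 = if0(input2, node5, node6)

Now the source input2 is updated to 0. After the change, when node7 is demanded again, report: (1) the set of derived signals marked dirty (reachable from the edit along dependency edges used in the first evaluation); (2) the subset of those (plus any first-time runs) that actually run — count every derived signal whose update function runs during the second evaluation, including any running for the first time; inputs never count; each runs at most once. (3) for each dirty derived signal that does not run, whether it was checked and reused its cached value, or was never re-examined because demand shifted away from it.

The edit dirties: node7.
3 derived signals run: node1, node5, node7.
No dirty derived signal escaped a run.
Note the branch switch — node1, node5 had no cache and run now for the first time.

First demand of the output computes:
  node3 = if0(input5=5 -> else branch input3) = -8
  node6 = max2(7, -8) = 7
  node7 = if0(input2=-8 -> else branch node6) = 7

After the edit, cleaning proceeds:
  node1: had never run; runs now, result -8.
  node5: had never run; runs now, result -15.
  node7: a read changed (input2 -8->0) — executes, giving -15.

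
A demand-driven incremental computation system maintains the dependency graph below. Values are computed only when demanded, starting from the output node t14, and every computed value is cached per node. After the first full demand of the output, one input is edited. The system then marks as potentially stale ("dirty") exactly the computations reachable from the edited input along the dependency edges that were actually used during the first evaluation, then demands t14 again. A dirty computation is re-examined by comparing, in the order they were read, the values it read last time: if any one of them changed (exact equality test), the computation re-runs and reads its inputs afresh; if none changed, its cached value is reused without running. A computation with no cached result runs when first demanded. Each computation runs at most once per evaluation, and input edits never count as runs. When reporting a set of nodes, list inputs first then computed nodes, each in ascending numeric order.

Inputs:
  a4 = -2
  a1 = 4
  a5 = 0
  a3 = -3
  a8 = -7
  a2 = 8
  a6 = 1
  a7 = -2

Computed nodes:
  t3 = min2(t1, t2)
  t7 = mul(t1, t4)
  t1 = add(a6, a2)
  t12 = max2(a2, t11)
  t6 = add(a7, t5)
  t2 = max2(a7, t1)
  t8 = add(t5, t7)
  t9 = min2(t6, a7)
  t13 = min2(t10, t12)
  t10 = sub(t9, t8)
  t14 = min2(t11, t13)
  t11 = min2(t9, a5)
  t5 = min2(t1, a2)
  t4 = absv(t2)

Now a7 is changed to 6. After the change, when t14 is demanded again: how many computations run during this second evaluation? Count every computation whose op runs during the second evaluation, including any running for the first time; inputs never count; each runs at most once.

Computations that run: t2, t6, t9, t10, t11, t12, t13, t14 — 8 in total.
Key observation: the cutoff stops propagation at t4 — its inputs' values are unchanged, so it reuses its cache.

First evaluation (everything demanded from the output):
  t1 = add(1, 8) = 9
  t2 = max2(-2, 9) = 9
  t4 = absv(9) = 9
  t5 = min2(9, 8) = 8
  t6 = add(-2, 8) = 6
  t7 = mul(9, 9) = 81
  t8 = add(8, 81) = 89
  t9 = min2(6, -2) = -2
  t10 = sub(-2, 89) = -91
  t11 = min2(-2, 0) = -2
  t12 = max2(8, -2) = 8
  t13 = min2(-91, 8) = -91
  t14 = min2(-2, -91) = -91

Propagation after the edit:
  t2: runs — a7 -2->6; result 9 (same value as before).
  t4: checked — values it read are unchanged (t2 unchanged); reused cached 9 without running.
  t6: runs — a7 -2->6; result 14.
  t7: checked — values it read are unchanged (t1 unchanged, t4 unchanged); reused cached 81 without running.
  t8: checked — values it read are unchanged (t5 unchanged, t7 unchanged); reused cached 89 without running.
  t9: runs — t6 6->14; a7 -2->6; result 6.
  t10: runs — t9 -2->6; result -83.
  t11: runs — t9 -2->6; result 0.
  t12: runs — t11 -2->0; result 8 (same value as before).
  t13: runs — t10 -91->-83; result -83.
  t14: runs — t11 -2->0; t13 -91->-83; result -83.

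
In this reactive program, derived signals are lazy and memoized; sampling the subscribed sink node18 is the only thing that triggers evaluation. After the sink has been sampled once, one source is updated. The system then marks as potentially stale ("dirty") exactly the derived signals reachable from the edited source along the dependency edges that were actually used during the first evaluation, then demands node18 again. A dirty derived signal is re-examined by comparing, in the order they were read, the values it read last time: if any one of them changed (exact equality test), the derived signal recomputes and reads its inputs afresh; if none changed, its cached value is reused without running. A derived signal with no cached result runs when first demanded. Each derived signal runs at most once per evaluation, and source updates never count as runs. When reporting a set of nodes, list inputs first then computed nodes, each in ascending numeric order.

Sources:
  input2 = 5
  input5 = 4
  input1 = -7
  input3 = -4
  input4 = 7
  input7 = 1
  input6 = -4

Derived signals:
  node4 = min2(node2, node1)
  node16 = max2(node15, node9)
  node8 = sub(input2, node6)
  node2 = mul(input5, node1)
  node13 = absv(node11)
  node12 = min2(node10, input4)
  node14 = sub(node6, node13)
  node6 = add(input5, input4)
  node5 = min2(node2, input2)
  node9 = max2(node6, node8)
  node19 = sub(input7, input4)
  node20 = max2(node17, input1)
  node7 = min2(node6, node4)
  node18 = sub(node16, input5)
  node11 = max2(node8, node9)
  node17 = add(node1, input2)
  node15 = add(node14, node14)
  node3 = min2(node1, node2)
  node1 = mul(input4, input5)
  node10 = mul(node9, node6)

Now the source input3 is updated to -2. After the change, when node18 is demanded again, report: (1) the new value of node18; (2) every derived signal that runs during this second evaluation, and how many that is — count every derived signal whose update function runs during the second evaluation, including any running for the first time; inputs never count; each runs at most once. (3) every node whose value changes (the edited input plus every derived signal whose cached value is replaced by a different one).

First demand of the output computes:
  node6 = add(4, 7) = 11
  node8 = sub(5, 11) = -6
  node9 = max2(11, -6) = 11
  node11 = max2(-6, 11) = 11
  node13 = absv(11) = 11
  node14 = sub(11, 11) = 0
  node15 = add(0, 0) = 0
  node16 = max2(0, 11) = 11
  node18 = sub(11, 4) = 7

After the edit, cleaning proceeds:
  no node depends on input3 at all; the second demand re-runs nothing.

Note the shortcut — nothing in the graph depends on input3 at all, so no recomputation happens.

Demanding node18 again yields 7.
0 derived signals run: none.
The nodes whose values change: input3.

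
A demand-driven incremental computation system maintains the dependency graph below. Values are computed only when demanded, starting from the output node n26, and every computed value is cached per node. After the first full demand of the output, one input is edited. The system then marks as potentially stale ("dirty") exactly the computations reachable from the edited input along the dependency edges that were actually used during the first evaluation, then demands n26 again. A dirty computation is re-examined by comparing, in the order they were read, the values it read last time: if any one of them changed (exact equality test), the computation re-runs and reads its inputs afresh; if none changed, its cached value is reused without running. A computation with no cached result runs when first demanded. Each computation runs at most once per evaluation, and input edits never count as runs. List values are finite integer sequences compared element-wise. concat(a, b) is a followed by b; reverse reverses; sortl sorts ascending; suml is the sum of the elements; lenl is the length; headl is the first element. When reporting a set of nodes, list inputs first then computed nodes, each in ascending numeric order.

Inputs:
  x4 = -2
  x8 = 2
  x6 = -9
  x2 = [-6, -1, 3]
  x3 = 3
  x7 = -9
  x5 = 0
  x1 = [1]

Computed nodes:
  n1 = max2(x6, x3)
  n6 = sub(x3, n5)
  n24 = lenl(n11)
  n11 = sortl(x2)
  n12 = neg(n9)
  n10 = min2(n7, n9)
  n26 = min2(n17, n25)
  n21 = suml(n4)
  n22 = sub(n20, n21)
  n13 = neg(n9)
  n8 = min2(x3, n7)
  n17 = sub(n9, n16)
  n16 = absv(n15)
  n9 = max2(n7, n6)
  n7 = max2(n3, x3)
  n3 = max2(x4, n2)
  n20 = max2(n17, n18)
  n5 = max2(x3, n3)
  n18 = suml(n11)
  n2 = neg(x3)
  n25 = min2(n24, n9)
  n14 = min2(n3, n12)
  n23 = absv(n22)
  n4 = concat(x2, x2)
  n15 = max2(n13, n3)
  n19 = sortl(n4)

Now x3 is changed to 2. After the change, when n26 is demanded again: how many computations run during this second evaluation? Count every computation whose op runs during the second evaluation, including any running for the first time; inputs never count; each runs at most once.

First evaluation (everything demanded from the output):
  n2 = neg(3) = -3
  n3 = max2(-2, -3) = -2
  n5 = max2(3, -2) = 3
  n6 = sub(3, 3) = 0
  n7 = max2(-2, 3) = 3
  n9 = max2(3, 0) = 3
  n11 = sortl([-6, -1, 3]) = [-6, -1, 3]
  n13 = neg(3) = -3
  n15 = max2(-3, -2) = -2
  n16 = absv(-2) = 2
  n17 = sub(3, 2) = 1
  n24 = lenl([-6, -1, 3]) = 3
  n25 = min2(3, 3) = 3
  n26 = min2(1, 3) = 1

Propagation after the edit:
  n2: runs — x3 3->2; result -2.
  n3: runs — n2 -3->-2; result -2 (same value as before).
  n5: runs — x3 3->2; result 2.
  n6: runs — x3 3->2; n5 3->2; result 0 (same value as before).
  n7: runs — x3 3->2; result 2.
  n9: runs — n7 3->2; result 2.
  n13: runs — n9 3->2; result -2.
  n15: runs — n13 -3->-2; result -2 (same value as before).
  n16: checked — values it read are unchanged (n15 unchanged); reused cached 2 without running.
  n17: runs — n9 3->2; result 0.
  n25: runs — n9 3->2; result 2.
  n26: runs — n17 1->0; n25 3->2; result 0.

Key observation: the cutoff stops propagation at n16 — its inputs' values are unchanged, so it reuses its cache.

Computations that run: n2, n3, n5, n6, n7, n9, n13, n15, n17, n25, n26 — 11 in total.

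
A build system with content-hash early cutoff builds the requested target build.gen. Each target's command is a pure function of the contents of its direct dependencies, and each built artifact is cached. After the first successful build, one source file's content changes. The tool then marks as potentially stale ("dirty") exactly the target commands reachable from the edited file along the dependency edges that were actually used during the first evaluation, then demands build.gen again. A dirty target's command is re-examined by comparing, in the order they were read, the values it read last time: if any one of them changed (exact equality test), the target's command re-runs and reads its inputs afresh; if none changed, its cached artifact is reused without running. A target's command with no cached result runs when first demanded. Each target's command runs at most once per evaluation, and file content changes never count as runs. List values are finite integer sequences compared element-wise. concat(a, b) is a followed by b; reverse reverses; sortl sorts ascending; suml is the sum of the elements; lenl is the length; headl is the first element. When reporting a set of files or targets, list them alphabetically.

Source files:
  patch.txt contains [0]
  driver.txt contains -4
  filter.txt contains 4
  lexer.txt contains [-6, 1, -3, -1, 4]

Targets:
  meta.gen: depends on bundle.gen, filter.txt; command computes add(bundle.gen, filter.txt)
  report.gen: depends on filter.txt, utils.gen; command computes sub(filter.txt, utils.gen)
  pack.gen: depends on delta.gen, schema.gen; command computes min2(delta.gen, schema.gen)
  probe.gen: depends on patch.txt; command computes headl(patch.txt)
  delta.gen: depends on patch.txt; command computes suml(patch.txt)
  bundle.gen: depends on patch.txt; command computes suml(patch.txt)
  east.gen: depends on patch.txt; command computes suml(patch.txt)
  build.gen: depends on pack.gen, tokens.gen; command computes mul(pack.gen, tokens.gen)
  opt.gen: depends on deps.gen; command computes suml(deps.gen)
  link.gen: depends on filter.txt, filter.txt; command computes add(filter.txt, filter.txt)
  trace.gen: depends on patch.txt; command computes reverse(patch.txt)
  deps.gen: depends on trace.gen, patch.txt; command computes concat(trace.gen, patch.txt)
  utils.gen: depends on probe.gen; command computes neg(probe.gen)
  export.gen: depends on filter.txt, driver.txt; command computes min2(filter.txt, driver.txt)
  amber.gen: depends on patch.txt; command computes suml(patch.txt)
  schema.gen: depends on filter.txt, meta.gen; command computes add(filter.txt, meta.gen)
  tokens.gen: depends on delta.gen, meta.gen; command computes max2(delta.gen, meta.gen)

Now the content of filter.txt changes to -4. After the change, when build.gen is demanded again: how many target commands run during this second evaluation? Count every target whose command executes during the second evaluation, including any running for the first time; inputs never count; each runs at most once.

Target commands that run: build.gen, meta.gen, pack.gen, schema.gen, tokens.gen — 5 in total.

First evaluation (everything demanded from the output):
  bundle.gen = suml([0]) = 0
  delta.gen = suml([0]) = 0
  meta.gen = add(0, 4) = 4
  schema.gen = add(4, 4) = 8
  pack.gen = min2(0, 8) = 0
  tokens.gen = max2(0, 4) = 4
  build.gen = mul(0, 4) = 0

Propagation after the edit:
  meta.gen: runs — filter.txt 4->-4; result -4.
  schema.gen: runs — filter.txt 4->-4; meta.gen 4->-4; result -8.
  pack.gen: runs — schema.gen 8->-8; result -8.
  tokens.gen: runs — meta.gen 4->-4; result 0.
  build.gen: runs — pack.gen 0->-8; tokens.gen 4->0; result 0 (same value as before).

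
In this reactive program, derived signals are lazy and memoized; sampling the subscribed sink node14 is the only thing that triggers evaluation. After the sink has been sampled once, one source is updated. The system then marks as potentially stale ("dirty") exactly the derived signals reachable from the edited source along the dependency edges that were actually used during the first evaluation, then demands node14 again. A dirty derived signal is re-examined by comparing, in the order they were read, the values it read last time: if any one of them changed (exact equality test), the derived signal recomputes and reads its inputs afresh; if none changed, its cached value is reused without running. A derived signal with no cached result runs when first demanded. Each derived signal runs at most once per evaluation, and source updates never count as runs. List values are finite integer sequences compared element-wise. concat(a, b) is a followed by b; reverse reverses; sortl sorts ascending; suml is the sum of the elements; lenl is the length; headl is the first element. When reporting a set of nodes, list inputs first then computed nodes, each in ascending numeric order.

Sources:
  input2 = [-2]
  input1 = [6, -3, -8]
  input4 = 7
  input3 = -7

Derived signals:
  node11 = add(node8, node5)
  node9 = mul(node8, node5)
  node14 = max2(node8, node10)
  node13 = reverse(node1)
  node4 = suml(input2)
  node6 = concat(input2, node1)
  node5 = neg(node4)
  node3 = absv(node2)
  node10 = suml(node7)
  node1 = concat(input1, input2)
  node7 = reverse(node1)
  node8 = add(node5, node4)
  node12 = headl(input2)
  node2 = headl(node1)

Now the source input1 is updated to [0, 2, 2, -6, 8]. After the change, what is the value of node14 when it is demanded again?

Demanding node14 again yields 4.

First demand of the output computes:
  node1 = concat([6, -3, -8], [-2]) = [6, -3, -8, -2]
  node4 = suml([-2]) = -2
  node5 = neg(-2) = 2
  node7 = reverse([6, -3, -8, -2]) = [-2, -8, -3, 6]
  node8 = add(2, -2) = 0
  node10 = suml([-2, -8, -3, 6]) = -7
  node14 = max2(0, -7) = 0

After the edit, cleaning proceeds:
  node1: a read changed (input1 [6, -3, -8]->[0, 2, 2, -6, 8]) — executes, giving [0, 2, 2, -6, 8, -2].
  node7: a read changed (node1 [6, -3, -8, -2]->[0, 2, 2, -6, 8, -2]) — executes, giving [-2, 8, -6, 2, 2, 0].
  node10: a read changed (node7 [-2, -8, -3, 6]->[-2, 8, -6, 2, 2, 0]) — executes, giving 4.
  node14: a read changed (node10 -7->4) — executes, giving 4.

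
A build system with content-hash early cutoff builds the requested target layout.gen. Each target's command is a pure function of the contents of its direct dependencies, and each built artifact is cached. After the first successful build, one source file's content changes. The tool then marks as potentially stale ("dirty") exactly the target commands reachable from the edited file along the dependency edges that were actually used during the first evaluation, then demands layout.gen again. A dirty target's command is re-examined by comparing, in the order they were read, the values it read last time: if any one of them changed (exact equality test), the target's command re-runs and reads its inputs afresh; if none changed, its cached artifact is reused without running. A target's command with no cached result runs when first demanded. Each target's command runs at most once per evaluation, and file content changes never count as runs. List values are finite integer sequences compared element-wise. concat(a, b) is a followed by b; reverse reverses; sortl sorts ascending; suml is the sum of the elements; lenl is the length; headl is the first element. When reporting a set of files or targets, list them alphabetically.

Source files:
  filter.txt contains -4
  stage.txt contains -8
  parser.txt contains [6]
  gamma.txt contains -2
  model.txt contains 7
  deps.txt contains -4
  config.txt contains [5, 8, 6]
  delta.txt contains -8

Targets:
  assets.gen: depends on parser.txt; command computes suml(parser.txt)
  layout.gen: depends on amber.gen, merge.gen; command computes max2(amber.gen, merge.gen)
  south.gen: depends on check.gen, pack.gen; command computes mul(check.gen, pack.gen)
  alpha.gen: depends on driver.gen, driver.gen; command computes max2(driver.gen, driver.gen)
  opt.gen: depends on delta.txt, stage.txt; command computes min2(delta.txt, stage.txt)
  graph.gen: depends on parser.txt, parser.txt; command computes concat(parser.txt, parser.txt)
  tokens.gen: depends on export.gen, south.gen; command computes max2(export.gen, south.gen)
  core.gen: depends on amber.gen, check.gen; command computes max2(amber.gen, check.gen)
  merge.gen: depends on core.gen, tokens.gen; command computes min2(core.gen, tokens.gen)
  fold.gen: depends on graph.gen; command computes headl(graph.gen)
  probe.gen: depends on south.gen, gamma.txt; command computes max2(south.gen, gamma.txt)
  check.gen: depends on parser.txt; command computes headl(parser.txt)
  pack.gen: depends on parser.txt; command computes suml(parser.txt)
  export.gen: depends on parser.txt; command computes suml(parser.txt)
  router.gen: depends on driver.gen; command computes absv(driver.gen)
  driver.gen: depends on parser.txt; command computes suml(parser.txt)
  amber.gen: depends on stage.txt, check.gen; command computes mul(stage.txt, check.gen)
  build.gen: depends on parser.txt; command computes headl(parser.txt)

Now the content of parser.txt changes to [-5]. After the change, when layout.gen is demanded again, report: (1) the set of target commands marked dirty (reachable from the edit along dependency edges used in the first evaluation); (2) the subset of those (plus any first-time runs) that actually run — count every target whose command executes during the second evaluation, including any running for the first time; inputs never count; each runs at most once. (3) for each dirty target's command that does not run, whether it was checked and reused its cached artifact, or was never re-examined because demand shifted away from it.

Marked dirty: amber.gen, check.gen, core.gen, export.gen, layout.gen, merge.gen, pack.gen, south.gen, tokens.gen.
Target commands that run: amber.gen, check.gen, core.gen, export.gen, layout.gen, merge.gen, pack.gen, south.gen, tokens.gen — 9 in total.
Every dirty target's command ran.

First evaluation (everything demanded from the output):
  check.gen = headl([6]) = 6
  amber.gen = mul(-8, 6) = -48
  core.gen = max2(-48, 6) = 6
  export.gen = suml([6]) = 6
  pack.gen = suml([6]) = 6
  south.gen = mul(6, 6) = 36
  tokens.gen = max2(6, 36) = 36
  merge.gen = min2(6, 36) = 6
  layout.gen = max2(-48, 6) = 6

Propagation after the edit:
  check.gen: runs — parser.txt [6]->[-5]; result -5.
  amber.gen: runs — check.gen 6->-5; result 40.
  core.gen: runs — amber.gen -48->40; check.gen 6->-5; result 40.
  export.gen: runs — parser.txt [6]->[-5]; result -5.
  pack.gen: runs — parser.txt [6]->[-5]; result -5.
  south.gen: runs — check.gen 6->-5; pack.gen 6->-5; result 25.
  tokens.gen: runs — export.gen 6->-5; south.gen 36->25; result 25.
  merge.gen: runs — core.gen 6->40; tokens.gen 36->25; result 25.
  layout.gen: runs — amber.gen -48->40; merge.gen 6->25; result 40.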